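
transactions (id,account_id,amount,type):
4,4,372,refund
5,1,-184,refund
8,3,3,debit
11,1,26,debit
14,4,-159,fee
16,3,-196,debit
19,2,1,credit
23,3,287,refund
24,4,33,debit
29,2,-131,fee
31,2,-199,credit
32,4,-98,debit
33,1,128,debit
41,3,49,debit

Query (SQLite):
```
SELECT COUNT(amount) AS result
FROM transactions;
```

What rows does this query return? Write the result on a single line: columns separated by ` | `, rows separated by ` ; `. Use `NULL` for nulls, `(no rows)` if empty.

All amount values: [372, -184, 3, 26, -159, -196, 1, 287, 33, -131, -199, -98, 128, 49].
COUNT(amount) counts non-NULL values → 14.

14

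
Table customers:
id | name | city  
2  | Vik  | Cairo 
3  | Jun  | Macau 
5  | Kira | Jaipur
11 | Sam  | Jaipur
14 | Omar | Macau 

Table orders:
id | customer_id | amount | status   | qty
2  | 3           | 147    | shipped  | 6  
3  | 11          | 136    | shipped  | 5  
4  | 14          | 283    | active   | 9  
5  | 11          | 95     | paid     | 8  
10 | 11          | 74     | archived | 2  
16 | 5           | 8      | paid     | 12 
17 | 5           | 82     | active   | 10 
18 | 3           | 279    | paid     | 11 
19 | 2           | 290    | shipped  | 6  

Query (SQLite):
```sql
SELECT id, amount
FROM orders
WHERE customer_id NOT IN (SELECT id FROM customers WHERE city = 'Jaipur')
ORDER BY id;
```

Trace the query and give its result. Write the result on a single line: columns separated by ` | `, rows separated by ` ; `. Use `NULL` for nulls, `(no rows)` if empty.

Inner query: customers.id where city = 'Jaipur'.
Outer: keep orders rows whose customer_id is not in that set.
Inner query → {5, 11}

2 | 147 ; 4 | 283 ; 18 | 279 ; 19 | 290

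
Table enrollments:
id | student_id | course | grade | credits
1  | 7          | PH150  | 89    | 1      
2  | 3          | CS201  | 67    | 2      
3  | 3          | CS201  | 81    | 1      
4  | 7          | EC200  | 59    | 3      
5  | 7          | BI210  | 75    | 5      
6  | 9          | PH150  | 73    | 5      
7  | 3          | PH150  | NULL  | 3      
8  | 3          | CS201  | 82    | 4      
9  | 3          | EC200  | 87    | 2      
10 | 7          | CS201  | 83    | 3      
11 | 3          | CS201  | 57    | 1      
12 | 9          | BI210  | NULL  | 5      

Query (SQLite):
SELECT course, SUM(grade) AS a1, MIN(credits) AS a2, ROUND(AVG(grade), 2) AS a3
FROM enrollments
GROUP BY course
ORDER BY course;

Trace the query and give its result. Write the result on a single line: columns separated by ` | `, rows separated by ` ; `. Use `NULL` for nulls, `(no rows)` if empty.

Group enrollments by course.
Per group compute: SUM(grade), MIN(credits), ROUND(AVG(grade), 2).
  BI210: ids {5, 12} → SUM(grade)=75, MIN(credits)=5, ROUND(AVG(grade), 2)=75
  CS201: ids {2, 3, 8, 10, 11} → SUM(grade)=370, MIN(credits)=1, ROUND(AVG(grade), 2)=74
  EC200: ids {4, 9} → SUM(grade)=146, MIN(credits)=2, ROUND(AVG(grade), 2)=73
  PH150: ids {1, 6, 7} → SUM(grade)=162, MIN(credits)=1, ROUND(AVG(grade), 2)=81

BI210 | 75 | 5 | 75 ; CS201 | 370 | 1 | 74 ; EC200 | 146 | 2 | 73 ; PH150 | 162 | 1 | 81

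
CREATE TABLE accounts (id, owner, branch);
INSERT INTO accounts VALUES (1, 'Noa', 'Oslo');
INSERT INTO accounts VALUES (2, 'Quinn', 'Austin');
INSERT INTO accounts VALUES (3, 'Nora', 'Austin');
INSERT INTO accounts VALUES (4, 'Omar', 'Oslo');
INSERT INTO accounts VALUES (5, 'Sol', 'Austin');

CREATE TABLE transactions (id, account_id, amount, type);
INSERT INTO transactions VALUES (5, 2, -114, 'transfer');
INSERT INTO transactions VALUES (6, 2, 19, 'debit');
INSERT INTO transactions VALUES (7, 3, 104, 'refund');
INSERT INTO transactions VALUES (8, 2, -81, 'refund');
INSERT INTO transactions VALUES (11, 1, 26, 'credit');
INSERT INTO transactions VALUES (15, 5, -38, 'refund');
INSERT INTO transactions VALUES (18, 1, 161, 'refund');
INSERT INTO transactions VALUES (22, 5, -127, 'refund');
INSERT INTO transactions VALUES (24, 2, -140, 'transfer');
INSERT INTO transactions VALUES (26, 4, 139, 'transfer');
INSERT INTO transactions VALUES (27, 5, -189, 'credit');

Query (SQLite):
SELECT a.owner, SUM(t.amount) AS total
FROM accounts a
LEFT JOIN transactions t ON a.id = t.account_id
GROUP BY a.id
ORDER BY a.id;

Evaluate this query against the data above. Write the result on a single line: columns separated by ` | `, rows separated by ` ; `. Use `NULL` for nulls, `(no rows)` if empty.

LEFT JOIN keeps every accounts row; unmatched ones get NULL for transactions columns.
Group by accounts.id and compute SUM(t.amount). SUM over an all-NULL group is NULL.
  1: ids {11, 18} → SUM(t.amount)=187
  2: ids {5, 6, 8, 24} → SUM(t.amount)=-316
  3: ids {7} → SUM(t.amount)=104
  4: ids {26} → SUM(t.amount)=139
  5: ids {15, 22, 27} → SUM(t.amount)=-354

Noa | 187 ; Quinn | -316 ; Nora | 104 ; Omar | 139 ; Sol | -354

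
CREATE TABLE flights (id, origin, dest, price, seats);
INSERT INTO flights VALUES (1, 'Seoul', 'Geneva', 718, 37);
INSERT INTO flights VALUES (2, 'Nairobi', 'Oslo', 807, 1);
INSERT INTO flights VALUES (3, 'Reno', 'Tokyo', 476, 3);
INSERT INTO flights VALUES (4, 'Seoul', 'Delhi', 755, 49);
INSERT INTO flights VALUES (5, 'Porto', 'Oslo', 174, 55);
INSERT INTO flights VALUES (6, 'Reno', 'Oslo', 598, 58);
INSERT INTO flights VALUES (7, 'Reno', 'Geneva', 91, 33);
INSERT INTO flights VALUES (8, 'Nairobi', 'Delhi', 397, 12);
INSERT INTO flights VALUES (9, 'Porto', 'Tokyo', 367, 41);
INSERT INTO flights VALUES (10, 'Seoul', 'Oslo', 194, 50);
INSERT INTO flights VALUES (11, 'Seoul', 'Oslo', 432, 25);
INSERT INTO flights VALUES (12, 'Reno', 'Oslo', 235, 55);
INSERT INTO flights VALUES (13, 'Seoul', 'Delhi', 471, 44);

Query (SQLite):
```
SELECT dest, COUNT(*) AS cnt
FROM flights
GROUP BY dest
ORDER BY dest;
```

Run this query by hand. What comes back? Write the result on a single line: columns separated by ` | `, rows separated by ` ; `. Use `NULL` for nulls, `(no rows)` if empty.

Delhi | 3 ; Geneva | 2 ; Oslo | 6 ; Tokyo | 2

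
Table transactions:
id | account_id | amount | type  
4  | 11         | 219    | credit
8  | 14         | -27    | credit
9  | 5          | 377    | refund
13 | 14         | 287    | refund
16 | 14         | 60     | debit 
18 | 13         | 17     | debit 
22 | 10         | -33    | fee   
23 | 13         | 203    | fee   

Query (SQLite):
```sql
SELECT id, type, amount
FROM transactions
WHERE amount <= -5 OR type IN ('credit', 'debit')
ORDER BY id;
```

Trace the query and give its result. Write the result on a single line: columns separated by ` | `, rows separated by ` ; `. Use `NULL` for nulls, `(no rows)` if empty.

amount <= -5: ids {8, 22}
type IN ('credit', 'debit'): ids {4, 8, 16, 18}
Combine with OR.

4 | credit | 219 ; 8 | credit | -27 ; 16 | debit | 60 ; 18 | debit | 17 ; 22 | fee | -33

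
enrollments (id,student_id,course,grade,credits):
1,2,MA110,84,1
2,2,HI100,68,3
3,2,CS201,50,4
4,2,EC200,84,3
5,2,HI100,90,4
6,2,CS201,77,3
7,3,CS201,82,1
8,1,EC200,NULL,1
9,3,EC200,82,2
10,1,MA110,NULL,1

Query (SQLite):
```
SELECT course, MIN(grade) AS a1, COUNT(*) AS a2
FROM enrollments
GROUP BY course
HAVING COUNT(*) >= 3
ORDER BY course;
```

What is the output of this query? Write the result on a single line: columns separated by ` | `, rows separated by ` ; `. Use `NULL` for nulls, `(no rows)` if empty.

CS201 | 50 | 3 ; EC200 | 82 | 3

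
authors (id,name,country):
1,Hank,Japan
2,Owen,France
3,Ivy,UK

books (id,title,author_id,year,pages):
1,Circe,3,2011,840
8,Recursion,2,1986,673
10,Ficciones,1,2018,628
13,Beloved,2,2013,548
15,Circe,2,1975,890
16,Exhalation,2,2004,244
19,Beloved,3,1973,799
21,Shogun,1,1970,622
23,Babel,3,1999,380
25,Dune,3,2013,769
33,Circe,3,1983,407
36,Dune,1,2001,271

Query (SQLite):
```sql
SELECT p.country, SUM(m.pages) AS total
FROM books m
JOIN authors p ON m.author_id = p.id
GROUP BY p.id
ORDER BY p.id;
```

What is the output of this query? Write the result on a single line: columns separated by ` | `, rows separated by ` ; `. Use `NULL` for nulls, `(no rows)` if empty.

Join each books row to its authors via author_id.
Group joined rows by authors.id; compute SUM(m.pages) per group.
  1: ids {10, 21, 36} → SUM(m.pages)=1521
  2: ids {8, 13, 15, 16} → SUM(m.pages)=2355
  3: ids {1, 19, 23, 25, 33} → SUM(m.pages)=3195

Japan | 1521 ; France | 2355 ; UK | 3195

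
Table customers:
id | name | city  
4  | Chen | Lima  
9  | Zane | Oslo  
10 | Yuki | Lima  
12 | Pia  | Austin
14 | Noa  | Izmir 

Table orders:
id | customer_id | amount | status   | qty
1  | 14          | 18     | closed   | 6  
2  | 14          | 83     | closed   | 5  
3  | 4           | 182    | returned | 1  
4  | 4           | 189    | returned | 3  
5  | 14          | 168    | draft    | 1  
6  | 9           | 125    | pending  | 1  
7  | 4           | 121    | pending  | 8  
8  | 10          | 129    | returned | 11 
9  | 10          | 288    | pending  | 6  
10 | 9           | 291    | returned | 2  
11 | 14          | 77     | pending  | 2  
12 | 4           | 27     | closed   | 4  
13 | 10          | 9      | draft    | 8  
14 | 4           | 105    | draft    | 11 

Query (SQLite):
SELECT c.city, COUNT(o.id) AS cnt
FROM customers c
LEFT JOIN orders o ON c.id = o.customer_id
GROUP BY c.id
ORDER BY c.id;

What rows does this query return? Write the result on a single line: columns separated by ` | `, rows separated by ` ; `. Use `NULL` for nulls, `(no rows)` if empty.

LEFT JOIN keeps every customers row; unmatched ones get NULL for orders columns.
Group by customers.id and compute COUNT(o.id). COUNT(col) of an all-NULL group is 0.
  4: ids {3, 4, 7, 12, 14} → COUNT(o.id)=5
  9: ids {6, 10} → COUNT(o.id)=2
  10: ids {8, 9, 13} → COUNT(o.id)=3
  12: ids {—} → COUNT(o.id)=0
  14: ids {1, 2, 5, 11} → COUNT(o.id)=4

Lima | 5 ; Oslo | 2 ; Lima | 3 ; Austin | 0 ; Izmir | 4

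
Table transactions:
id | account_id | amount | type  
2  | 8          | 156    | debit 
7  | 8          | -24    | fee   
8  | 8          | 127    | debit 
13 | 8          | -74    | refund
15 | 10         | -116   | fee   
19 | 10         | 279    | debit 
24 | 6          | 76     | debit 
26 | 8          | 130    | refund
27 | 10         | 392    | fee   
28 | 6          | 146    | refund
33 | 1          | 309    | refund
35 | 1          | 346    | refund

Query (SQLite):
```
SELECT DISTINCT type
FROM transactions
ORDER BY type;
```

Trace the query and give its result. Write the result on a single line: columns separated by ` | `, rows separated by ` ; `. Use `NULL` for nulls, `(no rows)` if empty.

debit ; fee ; refund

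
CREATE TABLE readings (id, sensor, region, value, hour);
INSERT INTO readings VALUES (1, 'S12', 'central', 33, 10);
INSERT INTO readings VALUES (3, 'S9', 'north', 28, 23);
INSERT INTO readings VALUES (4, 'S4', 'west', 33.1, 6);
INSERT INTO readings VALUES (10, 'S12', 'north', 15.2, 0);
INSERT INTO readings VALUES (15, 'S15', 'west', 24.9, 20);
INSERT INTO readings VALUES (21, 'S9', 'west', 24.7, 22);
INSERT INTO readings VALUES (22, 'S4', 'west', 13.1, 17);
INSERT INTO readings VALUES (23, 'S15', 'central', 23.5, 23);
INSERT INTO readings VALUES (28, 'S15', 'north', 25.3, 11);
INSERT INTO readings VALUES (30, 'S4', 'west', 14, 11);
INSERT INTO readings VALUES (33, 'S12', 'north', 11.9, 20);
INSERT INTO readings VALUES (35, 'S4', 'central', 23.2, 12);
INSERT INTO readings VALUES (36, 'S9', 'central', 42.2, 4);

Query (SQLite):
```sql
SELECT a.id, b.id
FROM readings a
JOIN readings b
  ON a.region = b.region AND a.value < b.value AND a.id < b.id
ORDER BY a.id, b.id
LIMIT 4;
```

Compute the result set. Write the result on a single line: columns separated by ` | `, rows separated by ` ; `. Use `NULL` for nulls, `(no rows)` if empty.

1 | 36 ; 10 | 28 ; 22 | 30 ; 23 | 36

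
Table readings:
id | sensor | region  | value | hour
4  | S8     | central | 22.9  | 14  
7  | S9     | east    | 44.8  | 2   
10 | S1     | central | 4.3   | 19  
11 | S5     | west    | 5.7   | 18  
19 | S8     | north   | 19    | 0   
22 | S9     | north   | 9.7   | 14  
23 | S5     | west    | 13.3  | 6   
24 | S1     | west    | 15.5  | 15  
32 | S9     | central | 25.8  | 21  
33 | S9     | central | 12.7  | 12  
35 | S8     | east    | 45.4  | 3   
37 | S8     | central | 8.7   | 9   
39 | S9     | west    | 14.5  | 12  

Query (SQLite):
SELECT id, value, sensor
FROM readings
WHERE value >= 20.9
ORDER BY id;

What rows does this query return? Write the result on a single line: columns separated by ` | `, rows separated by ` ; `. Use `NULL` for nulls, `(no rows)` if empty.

4 | 22.9 | S8 ; 7 | 44.8 | S9 ; 32 | 25.8 | S9 ; 35 | 45.4 | S8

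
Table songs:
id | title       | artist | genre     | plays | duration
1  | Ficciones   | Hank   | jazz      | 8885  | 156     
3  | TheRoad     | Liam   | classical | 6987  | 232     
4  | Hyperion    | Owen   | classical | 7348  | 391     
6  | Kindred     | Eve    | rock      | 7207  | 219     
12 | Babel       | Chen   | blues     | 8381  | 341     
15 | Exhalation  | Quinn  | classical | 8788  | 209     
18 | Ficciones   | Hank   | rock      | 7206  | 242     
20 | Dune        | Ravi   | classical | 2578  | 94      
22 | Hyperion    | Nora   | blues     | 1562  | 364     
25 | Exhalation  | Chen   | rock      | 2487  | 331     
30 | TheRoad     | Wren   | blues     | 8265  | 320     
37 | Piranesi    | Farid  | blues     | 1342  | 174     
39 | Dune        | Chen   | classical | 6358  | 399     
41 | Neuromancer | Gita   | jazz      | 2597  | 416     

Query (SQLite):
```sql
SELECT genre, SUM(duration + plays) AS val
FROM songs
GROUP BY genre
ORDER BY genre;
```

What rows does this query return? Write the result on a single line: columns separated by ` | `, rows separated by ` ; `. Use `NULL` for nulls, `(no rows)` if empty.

blues | 20749 ; classical | 33384 ; jazz | 12054 ; rock | 17692

For each row compute duration + plays.
Group by genre; take SUM of the expression per group.
  blues: ids {12, 22, 30, 37} → SUM(duration + plays)=20749
  classical: ids {3, 4, 15, 20, 39} → SUM(duration + plays)=33384
  jazz: ids {1, 41} → SUM(duration + plays)=12054
  rock: ids {6, 18, 25} → SUM(duration + plays)=17692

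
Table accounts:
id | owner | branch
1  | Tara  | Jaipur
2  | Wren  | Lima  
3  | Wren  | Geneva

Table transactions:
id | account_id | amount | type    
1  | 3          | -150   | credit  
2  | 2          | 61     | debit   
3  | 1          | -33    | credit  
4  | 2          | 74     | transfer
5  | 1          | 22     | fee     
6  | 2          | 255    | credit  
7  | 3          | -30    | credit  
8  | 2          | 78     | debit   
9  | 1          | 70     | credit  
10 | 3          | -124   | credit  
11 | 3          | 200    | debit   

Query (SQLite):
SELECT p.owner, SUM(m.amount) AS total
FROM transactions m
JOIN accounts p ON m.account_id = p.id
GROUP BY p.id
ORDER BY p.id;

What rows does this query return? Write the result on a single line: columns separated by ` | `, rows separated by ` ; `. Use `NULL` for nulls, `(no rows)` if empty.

Tara | 59 ; Wren | 468 ; Wren | -104

Join each transactions row to its accounts via account_id.
Group joined rows by accounts.id; compute SUM(m.amount) per group.
  1: ids {3, 5, 9} → SUM(m.amount)=59
  2: ids {2, 4, 6, 8} → SUM(m.amount)=468
  3: ids {1, 7, 10, 11} → SUM(m.amount)=-104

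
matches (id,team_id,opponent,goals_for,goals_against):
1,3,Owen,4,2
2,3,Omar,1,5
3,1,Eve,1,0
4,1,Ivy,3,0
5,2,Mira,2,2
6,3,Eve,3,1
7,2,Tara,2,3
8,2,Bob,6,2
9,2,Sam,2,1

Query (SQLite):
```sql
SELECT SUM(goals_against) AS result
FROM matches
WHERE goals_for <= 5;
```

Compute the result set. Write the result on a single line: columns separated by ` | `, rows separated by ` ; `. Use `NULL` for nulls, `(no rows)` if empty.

14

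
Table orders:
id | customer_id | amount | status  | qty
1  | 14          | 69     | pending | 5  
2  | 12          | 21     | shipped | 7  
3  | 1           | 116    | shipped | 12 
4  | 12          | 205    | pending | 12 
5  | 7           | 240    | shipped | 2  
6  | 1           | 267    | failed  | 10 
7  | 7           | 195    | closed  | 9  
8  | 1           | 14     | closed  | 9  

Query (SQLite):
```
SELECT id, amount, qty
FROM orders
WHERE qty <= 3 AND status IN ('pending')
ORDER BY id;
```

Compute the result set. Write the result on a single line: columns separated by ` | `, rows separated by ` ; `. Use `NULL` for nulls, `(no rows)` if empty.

qty <= 3: ids {5}
status IN ('pending'): ids {1, 4}
Combine with AND.

(no rows)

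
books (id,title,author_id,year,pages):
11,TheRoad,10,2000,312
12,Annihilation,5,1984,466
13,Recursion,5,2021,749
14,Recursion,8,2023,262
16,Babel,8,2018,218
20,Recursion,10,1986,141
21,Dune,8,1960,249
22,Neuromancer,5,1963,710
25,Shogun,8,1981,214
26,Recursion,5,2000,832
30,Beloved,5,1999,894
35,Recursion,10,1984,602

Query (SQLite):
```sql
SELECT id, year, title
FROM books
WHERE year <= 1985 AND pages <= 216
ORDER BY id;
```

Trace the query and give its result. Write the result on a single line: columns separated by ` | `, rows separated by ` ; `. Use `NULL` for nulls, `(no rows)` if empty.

25 | 1981 | Shogun

year <= 1985: ids {12, 21, 22, 25, 35}
pages <= 216: ids {20, 25}
Combine with AND.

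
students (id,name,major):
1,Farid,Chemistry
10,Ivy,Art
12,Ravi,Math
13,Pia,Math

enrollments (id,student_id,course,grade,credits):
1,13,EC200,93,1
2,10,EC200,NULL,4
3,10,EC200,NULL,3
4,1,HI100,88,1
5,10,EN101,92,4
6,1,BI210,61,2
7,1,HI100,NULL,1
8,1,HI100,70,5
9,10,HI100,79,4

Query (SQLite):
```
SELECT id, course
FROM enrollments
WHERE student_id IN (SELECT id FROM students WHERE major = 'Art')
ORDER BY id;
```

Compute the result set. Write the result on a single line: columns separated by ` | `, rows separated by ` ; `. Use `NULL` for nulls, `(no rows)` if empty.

Inner query: students.id where major = 'Art'.
Outer: keep enrollments rows whose student_id is in that set.
Inner query → {10}

2 | EC200 ; 3 | EC200 ; 5 | EN101 ; 9 | HI100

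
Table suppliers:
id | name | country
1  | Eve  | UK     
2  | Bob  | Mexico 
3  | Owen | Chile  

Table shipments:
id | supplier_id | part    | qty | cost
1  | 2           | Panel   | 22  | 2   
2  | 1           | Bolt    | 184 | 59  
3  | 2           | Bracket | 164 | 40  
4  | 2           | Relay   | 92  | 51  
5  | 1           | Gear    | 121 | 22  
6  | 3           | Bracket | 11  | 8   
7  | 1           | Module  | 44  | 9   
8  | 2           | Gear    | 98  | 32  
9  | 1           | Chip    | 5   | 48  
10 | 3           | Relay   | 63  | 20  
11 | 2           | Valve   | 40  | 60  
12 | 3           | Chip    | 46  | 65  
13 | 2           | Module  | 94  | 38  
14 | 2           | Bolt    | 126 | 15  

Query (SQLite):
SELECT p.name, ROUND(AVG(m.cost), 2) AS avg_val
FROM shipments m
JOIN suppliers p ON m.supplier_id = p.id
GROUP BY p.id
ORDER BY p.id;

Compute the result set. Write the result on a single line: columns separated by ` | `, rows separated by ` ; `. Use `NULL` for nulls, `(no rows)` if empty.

Join each shipments row to its suppliers via supplier_id.
Group joined rows by suppliers.id; compute ROUND(AVG(m.cost), 2) per group.
  1: ids {2, 5, 7, 9} → ROUND(AVG(m.cost), 2)=34.5
  2: ids {1, 3, 4, 8, 11, 13, 14} → ROUND(AVG(m.cost), 2)=34
  3: ids {6, 10, 12} → ROUND(AVG(m.cost), 2)=31

Eve | 34.5 ; Bob | 34 ; Owen | 31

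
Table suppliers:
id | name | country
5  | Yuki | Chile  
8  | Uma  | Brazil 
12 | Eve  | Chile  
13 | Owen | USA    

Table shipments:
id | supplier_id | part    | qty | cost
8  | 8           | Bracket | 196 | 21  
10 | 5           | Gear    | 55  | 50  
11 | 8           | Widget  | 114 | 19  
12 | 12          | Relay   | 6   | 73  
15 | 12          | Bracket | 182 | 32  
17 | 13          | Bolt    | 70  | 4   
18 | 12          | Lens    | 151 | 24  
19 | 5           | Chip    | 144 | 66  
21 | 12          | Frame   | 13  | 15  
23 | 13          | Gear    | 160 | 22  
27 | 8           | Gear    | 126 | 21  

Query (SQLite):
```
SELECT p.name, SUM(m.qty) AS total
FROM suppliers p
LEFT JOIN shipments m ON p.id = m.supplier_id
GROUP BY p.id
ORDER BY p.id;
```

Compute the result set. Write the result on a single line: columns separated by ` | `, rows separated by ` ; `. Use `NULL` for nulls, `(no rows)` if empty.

LEFT JOIN keeps every suppliers row; unmatched ones get NULL for shipments columns.
Group by suppliers.id and compute SUM(m.qty). SUM over an all-NULL group is NULL.
  5: ids {10, 19} → SUM(m.qty)=199
  8: ids {8, 11, 27} → SUM(m.qty)=436
  12: ids {12, 15, 18, 21} → SUM(m.qty)=352
  13: ids {17, 23} → SUM(m.qty)=230

Yuki | 199 ; Uma | 436 ; Eve | 352 ; Owen | 230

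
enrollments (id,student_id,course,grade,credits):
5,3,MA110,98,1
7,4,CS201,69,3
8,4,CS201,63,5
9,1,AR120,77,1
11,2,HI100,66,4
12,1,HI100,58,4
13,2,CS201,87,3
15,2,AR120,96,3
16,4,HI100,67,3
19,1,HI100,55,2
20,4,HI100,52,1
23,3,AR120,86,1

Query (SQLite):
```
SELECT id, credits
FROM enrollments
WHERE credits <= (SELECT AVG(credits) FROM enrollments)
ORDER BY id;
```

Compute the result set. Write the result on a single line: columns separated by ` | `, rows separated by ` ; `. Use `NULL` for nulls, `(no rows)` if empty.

5 | 1 ; 9 | 1 ; 19 | 2 ; 20 | 1 ; 23 | 1

Scalar subquery: AVG(credits) over all enrollments rows = 2.583333 (≈; comparison uses full precision).
Keep rows where credits <= that value.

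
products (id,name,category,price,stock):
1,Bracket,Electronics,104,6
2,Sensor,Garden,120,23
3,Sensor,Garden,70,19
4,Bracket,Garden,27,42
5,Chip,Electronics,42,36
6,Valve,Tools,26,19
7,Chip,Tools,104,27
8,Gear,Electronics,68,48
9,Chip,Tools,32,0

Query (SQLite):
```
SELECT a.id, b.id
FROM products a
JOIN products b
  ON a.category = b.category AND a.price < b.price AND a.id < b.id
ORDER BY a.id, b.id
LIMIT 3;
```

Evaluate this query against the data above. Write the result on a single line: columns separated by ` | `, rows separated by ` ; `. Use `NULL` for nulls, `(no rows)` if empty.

Pairs (a,b) with same category, a.price < b.price, a.id < b.id.
category groups: Electronics:{1,5,8} Garden:{2,3,4} Tools:{6,7,9}
Ordered by (a.id, b.id); first 3.

5 | 8 ; 6 | 7 ; 6 | 9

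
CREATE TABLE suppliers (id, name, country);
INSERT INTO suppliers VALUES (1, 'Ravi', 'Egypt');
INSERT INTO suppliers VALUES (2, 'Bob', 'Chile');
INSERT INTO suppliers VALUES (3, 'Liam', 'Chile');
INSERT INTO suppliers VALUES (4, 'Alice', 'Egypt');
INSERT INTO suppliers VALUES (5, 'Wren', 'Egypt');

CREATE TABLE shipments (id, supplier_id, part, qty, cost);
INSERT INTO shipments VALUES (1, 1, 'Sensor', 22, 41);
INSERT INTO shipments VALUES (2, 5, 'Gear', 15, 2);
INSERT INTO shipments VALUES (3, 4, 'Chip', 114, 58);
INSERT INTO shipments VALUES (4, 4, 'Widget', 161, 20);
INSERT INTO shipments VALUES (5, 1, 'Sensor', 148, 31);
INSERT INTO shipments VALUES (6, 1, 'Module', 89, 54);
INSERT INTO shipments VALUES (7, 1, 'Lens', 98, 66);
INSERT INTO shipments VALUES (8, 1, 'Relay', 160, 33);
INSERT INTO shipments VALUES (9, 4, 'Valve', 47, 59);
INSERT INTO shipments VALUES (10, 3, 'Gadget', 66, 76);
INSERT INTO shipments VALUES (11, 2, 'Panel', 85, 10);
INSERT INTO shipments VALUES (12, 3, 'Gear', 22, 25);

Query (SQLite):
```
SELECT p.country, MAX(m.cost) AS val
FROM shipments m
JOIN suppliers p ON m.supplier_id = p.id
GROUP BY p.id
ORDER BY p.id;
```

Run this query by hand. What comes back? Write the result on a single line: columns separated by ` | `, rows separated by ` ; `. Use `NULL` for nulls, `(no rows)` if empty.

Egypt | 66 ; Chile | 10 ; Chile | 76 ; Egypt | 59 ; Egypt | 2

Join each shipments row to its suppliers via supplier_id.
Group joined rows by suppliers.id; compute MAX(m.cost) per group.
  1: ids {1, 5, 6, 7, 8} → MAX(m.cost)=66
  2: ids {11} → MAX(m.cost)=10
  3: ids {10, 12} → MAX(m.cost)=76
  4: ids {3, 4, 9} → MAX(m.cost)=59
  5: ids {2} → MAX(m.cost)=2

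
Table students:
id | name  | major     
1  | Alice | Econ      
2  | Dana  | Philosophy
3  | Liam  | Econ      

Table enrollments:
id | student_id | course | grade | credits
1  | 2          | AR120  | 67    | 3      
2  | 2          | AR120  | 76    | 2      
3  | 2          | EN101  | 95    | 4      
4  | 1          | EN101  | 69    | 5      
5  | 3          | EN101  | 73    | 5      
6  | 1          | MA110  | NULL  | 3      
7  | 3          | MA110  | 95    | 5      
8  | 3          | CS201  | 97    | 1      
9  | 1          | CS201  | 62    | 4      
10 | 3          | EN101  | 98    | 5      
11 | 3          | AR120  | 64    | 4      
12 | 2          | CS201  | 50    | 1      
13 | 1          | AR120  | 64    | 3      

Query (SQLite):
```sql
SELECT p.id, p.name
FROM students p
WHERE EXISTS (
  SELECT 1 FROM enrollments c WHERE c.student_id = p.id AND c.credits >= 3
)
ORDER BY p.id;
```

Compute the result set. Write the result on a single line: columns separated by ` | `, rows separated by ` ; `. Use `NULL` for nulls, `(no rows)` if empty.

For each students row, check whether any enrollments with matching student_id has credits >= 3.
Keep rows where that is true.

1 | Alice ; 2 | Dana ; 3 | Liam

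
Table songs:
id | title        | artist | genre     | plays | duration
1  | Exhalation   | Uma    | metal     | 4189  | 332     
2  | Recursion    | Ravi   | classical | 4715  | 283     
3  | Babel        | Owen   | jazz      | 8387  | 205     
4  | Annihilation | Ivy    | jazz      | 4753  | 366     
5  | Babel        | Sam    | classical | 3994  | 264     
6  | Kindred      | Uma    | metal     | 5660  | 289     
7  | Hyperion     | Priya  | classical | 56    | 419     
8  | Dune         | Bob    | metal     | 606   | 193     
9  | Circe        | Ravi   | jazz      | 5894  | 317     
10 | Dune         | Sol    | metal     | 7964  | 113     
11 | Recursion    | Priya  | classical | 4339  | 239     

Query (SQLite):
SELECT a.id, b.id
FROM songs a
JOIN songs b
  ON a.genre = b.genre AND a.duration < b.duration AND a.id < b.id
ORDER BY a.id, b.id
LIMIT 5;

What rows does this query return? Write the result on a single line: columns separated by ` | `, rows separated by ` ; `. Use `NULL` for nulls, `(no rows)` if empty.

2 | 7 ; 3 | 4 ; 3 | 9 ; 5 | 7

Pairs (a,b) with same genre, a.duration < b.duration, a.id < b.id.
genre groups: classical:{2,5,7,11} jazz:{3,4,9} metal:{1,6,8,10}
Ordered by (a.id, b.id); first 5.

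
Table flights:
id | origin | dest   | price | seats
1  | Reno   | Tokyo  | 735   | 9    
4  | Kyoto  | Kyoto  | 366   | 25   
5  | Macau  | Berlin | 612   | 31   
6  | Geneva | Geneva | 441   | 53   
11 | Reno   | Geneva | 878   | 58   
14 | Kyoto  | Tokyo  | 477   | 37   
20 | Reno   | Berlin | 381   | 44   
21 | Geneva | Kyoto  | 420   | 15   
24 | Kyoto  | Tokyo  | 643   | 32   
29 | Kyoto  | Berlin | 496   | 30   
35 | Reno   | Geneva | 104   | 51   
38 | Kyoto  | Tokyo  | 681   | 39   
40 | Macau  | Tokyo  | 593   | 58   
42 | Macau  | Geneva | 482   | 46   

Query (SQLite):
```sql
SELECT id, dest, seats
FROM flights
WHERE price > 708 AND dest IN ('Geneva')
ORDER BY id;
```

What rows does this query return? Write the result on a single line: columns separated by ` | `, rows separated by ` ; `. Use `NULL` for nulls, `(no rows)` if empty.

price > 708: ids {1, 11}
dest IN ('Geneva'): ids {6, 11, 35, 42}
Combine with AND.

11 | Geneva | 58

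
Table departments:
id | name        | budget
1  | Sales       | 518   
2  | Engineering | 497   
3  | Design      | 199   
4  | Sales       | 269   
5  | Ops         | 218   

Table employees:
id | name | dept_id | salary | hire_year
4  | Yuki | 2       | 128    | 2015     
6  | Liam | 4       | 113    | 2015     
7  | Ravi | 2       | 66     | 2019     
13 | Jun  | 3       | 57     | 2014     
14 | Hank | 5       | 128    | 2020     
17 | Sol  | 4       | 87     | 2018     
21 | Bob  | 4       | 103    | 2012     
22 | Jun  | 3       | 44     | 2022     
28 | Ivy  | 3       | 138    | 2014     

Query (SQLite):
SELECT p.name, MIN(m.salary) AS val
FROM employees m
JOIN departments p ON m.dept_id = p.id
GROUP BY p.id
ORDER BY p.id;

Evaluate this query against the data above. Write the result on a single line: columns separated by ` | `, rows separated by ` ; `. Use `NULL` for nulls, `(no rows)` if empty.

Engineering | 66 ; Design | 44 ; Sales | 87 ; Ops | 128

Join each employees row to its departments via dept_id.
Group joined rows by departments.id; compute MIN(m.salary) per group.
  2: ids {4, 7} → MIN(m.salary)=66
  3: ids {13, 22, 28} → MIN(m.salary)=44
  4: ids {6, 17, 21} → MIN(m.salary)=87
  5: ids {14} → MIN(m.salary)=128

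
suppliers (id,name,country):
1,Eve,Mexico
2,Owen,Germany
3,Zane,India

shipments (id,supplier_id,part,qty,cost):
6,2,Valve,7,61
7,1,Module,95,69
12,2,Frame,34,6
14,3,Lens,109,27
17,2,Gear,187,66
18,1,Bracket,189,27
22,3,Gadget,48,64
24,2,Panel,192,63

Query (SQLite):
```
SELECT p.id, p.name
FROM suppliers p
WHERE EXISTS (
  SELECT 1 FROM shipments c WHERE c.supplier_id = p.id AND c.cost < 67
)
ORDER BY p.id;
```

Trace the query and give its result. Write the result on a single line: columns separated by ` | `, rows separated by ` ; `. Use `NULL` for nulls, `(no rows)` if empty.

For each suppliers row, check whether any shipments with matching supplier_id has cost < 67.
Keep rows where that is true.

1 | Eve ; 2 | Owen ; 3 | Zane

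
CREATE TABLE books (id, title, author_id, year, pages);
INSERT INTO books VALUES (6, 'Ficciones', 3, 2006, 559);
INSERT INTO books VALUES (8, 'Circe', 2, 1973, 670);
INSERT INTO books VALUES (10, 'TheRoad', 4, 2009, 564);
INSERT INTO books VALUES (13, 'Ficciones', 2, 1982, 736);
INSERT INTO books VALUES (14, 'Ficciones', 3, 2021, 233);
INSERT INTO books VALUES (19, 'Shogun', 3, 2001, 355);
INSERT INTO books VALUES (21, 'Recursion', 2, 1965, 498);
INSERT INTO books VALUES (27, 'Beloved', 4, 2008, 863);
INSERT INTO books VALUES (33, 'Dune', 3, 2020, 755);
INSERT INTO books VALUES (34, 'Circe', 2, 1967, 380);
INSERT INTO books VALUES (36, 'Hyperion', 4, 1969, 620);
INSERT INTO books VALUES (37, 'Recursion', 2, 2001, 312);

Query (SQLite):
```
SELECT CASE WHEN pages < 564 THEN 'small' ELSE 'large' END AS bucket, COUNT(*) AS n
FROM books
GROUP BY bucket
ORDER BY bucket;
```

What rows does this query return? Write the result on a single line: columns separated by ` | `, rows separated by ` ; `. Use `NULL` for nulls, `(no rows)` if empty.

large | 6 ; small | 6

Bucket rows by pages < 564 → 'small' else 'large'; count each bucket.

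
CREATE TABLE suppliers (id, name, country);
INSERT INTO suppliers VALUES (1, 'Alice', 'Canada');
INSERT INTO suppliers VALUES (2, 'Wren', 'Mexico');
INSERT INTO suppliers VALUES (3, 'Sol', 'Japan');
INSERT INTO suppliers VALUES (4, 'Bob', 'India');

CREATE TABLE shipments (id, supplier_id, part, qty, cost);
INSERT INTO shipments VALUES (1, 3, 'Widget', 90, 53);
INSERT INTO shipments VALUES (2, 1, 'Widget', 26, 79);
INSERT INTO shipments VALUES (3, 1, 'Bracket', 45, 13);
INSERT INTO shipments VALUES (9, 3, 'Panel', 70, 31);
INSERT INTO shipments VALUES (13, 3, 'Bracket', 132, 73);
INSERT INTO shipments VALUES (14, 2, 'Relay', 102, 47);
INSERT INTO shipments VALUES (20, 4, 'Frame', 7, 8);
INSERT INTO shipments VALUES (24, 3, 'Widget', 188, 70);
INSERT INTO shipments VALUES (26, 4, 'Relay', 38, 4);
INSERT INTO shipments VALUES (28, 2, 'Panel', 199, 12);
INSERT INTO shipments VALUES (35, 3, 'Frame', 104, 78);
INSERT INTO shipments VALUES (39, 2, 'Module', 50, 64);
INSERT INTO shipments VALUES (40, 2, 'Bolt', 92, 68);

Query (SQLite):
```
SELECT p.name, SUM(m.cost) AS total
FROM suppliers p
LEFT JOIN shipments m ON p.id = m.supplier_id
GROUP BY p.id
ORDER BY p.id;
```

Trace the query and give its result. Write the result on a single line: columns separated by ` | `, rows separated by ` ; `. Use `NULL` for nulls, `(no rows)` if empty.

Alice | 92 ; Wren | 191 ; Sol | 305 ; Bob | 12

LEFT JOIN keeps every suppliers row; unmatched ones get NULL for shipments columns.
Group by suppliers.id and compute SUM(m.cost). SUM over an all-NULL group is NULL.
  1: ids {2, 3} → SUM(m.cost)=92
  2: ids {14, 28, 39, 40} → SUM(m.cost)=191
  3: ids {1, 9, 13, 24, 35} → SUM(m.cost)=305
  4: ids {20, 26} → SUM(m.cost)=12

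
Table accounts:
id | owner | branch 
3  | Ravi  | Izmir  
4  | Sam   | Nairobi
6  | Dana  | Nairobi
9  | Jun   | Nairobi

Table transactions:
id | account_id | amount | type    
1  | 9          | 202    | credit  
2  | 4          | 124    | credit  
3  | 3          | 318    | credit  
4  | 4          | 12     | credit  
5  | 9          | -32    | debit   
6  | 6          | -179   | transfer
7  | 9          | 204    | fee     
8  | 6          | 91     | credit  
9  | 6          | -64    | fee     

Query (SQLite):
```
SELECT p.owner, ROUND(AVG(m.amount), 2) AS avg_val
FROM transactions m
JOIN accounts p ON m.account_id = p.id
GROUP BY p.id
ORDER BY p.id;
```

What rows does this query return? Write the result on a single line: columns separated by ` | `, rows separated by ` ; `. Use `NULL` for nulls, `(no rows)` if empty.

Ravi | 318 ; Sam | 68 ; Dana | -50.67 ; Jun | 124.67

Join each transactions row to its accounts via account_id.
Group joined rows by accounts.id; compute ROUND(AVG(m.amount), 2) per group.
  3: ids {3} → ROUND(AVG(m.amount), 2)=318
  4: ids {2, 4} → ROUND(AVG(m.amount), 2)=68
  6: ids {6, 8, 9} → ROUND(AVG(m.amount), 2)=-50.67
  9: ids {1, 5, 7} → ROUND(AVG(m.amount), 2)=124.67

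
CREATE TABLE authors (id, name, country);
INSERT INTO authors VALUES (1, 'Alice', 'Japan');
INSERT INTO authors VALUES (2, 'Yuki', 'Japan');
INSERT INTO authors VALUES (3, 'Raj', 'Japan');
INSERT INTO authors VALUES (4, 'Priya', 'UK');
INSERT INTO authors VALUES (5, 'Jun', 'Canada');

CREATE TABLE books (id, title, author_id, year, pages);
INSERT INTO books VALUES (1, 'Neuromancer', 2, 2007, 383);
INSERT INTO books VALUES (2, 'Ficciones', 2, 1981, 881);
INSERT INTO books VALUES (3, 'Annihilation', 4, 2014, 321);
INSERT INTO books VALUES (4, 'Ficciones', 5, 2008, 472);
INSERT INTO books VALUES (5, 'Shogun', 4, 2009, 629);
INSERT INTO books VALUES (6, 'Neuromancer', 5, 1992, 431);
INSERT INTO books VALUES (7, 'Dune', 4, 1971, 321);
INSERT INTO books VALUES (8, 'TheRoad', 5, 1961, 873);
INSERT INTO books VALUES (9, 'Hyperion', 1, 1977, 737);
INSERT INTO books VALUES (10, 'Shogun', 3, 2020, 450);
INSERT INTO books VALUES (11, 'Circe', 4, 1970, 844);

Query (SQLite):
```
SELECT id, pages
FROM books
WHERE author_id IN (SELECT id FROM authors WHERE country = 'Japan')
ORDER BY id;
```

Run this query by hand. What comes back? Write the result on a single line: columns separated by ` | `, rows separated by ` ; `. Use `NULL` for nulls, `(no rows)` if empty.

Inner query: authors.id where country = 'Japan'.
Outer: keep books rows whose author_id is in that set.
Inner query → {1, 2, 3}

1 | 383 ; 2 | 881 ; 9 | 737 ; 10 | 450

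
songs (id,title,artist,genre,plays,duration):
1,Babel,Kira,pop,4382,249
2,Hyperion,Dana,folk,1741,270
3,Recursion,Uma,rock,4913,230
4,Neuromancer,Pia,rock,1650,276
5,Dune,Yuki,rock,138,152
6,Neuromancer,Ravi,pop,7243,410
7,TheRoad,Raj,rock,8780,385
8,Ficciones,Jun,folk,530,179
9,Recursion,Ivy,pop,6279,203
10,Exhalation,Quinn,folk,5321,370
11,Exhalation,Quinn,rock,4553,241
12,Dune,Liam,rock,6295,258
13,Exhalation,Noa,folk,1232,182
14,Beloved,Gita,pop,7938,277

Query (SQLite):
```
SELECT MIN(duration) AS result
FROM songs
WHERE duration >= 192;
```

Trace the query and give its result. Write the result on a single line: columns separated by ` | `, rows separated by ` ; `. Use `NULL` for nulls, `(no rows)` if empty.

203

Rows where duration >= 192 → duration values: [249, 270, 230, 276, 410, 385, 203, 370, 241, 258, 277].
MIN of non-NULL values = 203.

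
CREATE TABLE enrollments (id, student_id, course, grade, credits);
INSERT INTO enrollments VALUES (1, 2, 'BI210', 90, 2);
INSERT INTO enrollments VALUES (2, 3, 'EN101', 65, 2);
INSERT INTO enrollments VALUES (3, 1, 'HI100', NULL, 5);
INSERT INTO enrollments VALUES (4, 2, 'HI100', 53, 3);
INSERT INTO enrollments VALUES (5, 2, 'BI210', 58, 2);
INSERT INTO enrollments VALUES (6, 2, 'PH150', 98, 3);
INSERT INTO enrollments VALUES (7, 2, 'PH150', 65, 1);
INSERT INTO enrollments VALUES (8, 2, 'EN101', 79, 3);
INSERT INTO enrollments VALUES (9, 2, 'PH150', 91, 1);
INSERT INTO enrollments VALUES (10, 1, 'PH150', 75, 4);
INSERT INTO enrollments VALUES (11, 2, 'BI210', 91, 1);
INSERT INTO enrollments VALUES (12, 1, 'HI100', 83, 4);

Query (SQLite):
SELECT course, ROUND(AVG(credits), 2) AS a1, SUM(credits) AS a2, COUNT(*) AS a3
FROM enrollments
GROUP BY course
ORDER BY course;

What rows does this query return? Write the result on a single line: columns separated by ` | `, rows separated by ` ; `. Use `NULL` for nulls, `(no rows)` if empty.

Group enrollments by course.
Per group compute: ROUND(AVG(credits), 2), SUM(credits), COUNT(*).
  BI210: ids {1, 5, 11} → ROUND(AVG(credits), 2)=1.67, SUM(credits)=5, COUNT(*)=3
  EN101: ids {2, 8} → ROUND(AVG(credits), 2)=2.5, SUM(credits)=5, COUNT(*)=2
  HI100: ids {3, 4, 12} → ROUND(AVG(credits), 2)=4, SUM(credits)=12, COUNT(*)=3
  PH150: ids {6, 7, 9, 10} → ROUND(AVG(credits), 2)=2.25, SUM(credits)=9, COUNT(*)=4

BI210 | 1.67 | 5 | 3 ; EN101 | 2.5 | 5 | 2 ; HI100 | 4 | 12 | 3 ; PH150 | 2.25 | 9 | 4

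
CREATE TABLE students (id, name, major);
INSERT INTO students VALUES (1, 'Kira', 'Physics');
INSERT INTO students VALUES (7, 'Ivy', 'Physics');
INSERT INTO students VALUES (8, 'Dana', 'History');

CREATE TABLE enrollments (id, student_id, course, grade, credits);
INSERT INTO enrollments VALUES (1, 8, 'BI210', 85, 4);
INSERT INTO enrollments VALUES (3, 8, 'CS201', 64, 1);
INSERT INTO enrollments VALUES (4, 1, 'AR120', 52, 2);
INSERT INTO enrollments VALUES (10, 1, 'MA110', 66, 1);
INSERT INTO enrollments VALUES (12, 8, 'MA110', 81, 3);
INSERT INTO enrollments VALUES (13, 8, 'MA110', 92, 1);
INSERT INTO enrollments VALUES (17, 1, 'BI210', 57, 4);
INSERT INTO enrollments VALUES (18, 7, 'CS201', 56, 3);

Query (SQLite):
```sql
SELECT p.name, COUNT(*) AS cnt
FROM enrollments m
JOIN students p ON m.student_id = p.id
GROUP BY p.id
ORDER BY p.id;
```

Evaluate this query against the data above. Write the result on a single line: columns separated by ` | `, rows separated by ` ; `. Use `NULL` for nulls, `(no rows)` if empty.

Join each enrollments row to its students via student_id.
Group joined rows by students.id; compute COUNT(*) per group.
  1: ids {4, 10, 17} → COUNT(*)=3
  7: ids {18} → COUNT(*)=1
  8: ids {1, 3, 12, 13} → COUNT(*)=4

Kira | 3 ; Ivy | 1 ; Dana | 4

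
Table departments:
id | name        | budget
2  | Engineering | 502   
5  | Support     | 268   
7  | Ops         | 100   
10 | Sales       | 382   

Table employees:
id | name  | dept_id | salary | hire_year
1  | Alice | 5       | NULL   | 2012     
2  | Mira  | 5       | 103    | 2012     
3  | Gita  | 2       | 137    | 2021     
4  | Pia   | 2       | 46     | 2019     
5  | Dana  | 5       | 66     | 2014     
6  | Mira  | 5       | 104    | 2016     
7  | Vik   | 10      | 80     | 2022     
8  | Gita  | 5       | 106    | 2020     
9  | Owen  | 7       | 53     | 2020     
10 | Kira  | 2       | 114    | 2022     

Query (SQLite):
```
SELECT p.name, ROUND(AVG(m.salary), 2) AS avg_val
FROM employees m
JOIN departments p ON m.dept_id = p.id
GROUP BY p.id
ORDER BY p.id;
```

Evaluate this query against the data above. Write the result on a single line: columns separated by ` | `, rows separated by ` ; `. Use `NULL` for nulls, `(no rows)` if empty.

Engineering | 99 ; Support | 94.75 ; Ops | 53 ; Sales | 80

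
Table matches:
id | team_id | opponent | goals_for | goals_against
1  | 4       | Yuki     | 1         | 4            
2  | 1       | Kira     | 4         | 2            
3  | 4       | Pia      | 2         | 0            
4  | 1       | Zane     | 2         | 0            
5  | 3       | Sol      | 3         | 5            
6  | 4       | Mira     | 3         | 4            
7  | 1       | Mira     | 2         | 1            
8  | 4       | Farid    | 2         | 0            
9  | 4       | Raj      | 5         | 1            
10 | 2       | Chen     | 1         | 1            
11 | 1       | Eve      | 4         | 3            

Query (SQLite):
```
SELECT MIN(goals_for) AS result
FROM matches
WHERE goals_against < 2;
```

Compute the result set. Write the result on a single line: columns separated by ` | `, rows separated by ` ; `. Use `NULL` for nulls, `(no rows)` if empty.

Rows where goals_against < 2 → goals_for values: [2, 2, 2, 2, 5, 1].
MIN of non-NULL values = 1.

1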